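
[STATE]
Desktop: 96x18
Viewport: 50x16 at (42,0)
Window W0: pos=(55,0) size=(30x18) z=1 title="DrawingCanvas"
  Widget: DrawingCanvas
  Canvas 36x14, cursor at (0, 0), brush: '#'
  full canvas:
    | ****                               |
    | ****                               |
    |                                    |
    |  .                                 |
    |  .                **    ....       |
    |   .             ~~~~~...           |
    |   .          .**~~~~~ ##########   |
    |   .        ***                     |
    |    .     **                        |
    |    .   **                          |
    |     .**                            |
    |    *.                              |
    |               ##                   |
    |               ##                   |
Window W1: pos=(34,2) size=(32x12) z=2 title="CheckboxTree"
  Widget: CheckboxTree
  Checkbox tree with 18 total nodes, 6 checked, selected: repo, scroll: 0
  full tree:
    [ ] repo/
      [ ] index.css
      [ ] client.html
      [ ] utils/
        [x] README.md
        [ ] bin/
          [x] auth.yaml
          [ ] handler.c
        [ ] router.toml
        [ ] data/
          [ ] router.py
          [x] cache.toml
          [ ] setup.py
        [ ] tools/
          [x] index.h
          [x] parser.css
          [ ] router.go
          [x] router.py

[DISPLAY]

             ┏━━━━━━━━━━━━━━━━━━━━━━━━━━━━┓       
             ┃ DrawingCanvas              ┃       
━━━━━━━━━━━━━━━━━━━━━━━┓──────────────────┨       
oxTree                 ┃                  ┃       
───────────────────────┨                  ┃       
po/                    ┃                  ┃       
index.css              ┃                  ┃       
client.html            ┃         **    ...┃       
utils/                 ┃       ~~~~~...   ┃       
] README.md            ┃    .**~~~~~ #####┃       
] bin/                 ┃  ***             ┃       
[x] auth.yaml          ┃**                ┃       
[ ] handler.c          ┃                  ┃       
━━━━━━━━━━━━━━━━━━━━━━━┛                  ┃       
             ┃    *.                      ┃       
             ┃               ##           ┃       


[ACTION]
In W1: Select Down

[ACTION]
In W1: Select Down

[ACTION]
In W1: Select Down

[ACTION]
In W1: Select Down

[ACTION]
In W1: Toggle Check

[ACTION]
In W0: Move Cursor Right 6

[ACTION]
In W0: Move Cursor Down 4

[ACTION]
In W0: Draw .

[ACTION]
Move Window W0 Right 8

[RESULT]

                     ┏━━━━━━━━━━━━━━━━━━━━━━━━━━━━
                     ┃ DrawingCanvas              
━━━━━━━━━━━━━━━━━━━━━━━┓──────────────────────────
oxTree                 ┃***                       
───────────────────────┨***                       
po/                    ┃                          
index.css              ┃.                         
client.html            ┃.   .            **    ...
utils/                 ┃ .             ~~~~~...   
] README.md            ┃ .          .**~~~~~ #####
] bin/                 ┃ .        ***             
[x] auth.yaml          ┃  .     **                
[ ] handler.c          ┃  .   **                  
━━━━━━━━━━━━━━━━━━━━━━━┛   .**                    
                     ┃    *.                      
                     ┃               ##           


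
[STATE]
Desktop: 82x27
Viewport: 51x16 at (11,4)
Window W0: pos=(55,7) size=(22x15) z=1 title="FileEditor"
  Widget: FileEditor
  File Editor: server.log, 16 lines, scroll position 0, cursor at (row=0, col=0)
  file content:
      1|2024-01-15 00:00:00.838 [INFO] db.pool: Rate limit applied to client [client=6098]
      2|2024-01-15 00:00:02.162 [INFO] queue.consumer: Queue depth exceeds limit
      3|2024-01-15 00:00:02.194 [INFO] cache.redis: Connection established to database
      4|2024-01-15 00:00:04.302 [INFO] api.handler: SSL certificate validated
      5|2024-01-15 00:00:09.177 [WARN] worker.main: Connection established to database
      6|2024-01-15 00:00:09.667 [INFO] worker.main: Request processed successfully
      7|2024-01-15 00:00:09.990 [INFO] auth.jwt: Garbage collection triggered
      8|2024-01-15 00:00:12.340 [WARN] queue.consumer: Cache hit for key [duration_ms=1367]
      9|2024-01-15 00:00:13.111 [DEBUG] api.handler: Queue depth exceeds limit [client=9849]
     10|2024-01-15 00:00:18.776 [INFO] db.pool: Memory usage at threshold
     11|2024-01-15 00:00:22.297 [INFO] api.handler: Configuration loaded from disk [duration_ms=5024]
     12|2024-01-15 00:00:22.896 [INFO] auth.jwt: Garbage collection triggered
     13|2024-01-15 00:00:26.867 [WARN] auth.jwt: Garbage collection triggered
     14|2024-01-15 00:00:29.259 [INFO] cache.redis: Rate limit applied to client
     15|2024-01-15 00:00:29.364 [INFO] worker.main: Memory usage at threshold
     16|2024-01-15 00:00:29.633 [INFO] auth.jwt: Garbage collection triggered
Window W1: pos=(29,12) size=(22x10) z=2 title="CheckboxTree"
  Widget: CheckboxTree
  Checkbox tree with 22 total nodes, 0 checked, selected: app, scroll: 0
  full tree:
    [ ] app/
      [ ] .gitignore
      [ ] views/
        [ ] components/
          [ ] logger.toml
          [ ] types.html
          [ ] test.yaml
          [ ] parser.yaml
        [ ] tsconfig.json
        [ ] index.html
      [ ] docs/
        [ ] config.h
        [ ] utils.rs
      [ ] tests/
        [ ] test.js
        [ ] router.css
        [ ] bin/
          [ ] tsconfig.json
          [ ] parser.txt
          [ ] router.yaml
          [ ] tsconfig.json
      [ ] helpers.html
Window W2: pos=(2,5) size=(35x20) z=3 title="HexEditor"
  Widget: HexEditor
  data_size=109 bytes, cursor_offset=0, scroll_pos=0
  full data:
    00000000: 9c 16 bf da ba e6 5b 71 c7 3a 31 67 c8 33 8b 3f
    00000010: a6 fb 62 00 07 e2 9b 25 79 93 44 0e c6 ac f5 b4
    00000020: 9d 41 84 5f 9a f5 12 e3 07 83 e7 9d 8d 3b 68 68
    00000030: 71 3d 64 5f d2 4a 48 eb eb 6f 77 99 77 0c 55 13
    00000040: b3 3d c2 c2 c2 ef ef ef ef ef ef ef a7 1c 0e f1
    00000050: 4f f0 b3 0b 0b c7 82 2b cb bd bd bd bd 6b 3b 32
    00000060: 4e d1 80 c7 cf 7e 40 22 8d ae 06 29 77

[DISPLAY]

                                                   
━━━━━━━━━━━━━━━━━━━━━━━━━┓                         
or                       ┃                         
─────────────────────────┨                  ┏━━━━━━
  9C 16 bf da ba e6 5b 71┃                  ┃ FileE
  a6 fb 62 00 07 e2 9b 25┃                  ┠──────
  9d 41 84 5f 9a f5 12 e3┃                  ┃█024-0
  71 3d 64 5f d2 4a 48 eb┃                  ┃2024-0
  b3 3d c2 c2 c2 ef ef ef┃━━━━━━━━━━━━━┓    ┃2024-0
  4f f0 b3 0b 0b c7 82 2b┃oxTree       ┃    ┃2024-0
  4e d1 80 c7 cf 7e 40 22┃─────────────┨    ┃2024-0
                         ┃p/           ┃    ┃2024-0
                         ┃.gitignore   ┃    ┃2024-0
                         ┃views/       ┃    ┃2024-0
                         ┃] components/┃    ┃2024-0
                         ┃[ ] logger.to┃    ┃2024-0


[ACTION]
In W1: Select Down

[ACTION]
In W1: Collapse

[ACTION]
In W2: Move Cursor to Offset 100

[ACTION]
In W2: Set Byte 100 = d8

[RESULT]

                                                   
━━━━━━━━━━━━━━━━━━━━━━━━━┓                         
or                       ┃                         
─────────────────────────┨                  ┏━━━━━━
  9c 16 bf da ba e6 5b 71┃                  ┃ FileE
  a6 fb 62 00 07 e2 9b 25┃                  ┠──────
  9d 41 84 5f 9a f5 12 e3┃                  ┃█024-0
  71 3d 64 5f d2 4a 48 eb┃                  ┃2024-0
  b3 3d c2 c2 c2 ef ef ef┃━━━━━━━━━━━━━┓    ┃2024-0
  4f f0 b3 0b 0b c7 82 2b┃oxTree       ┃    ┃2024-0
  4e d1 80 c7 D8 7e 40 22┃─────────────┨    ┃2024-0
                         ┃p/           ┃    ┃2024-0
                         ┃.gitignore   ┃    ┃2024-0
                         ┃views/       ┃    ┃2024-0
                         ┃] components/┃    ┃2024-0
                         ┃[ ] logger.to┃    ┃2024-0


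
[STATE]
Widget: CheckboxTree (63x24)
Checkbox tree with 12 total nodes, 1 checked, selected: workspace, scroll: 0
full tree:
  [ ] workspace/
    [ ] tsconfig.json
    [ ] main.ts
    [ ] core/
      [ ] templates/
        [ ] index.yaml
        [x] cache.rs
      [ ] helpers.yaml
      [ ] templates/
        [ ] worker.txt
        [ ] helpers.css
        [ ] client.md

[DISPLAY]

>[-] workspace/                                                
   [ ] tsconfig.json                                           
   [ ] main.ts                                                 
   [-] core/                                                   
     [-] templates/                                            
       [ ] index.yaml                                          
       [x] cache.rs                                            
     [ ] helpers.yaml                                          
     [ ] templates/                                            
       [ ] worker.txt                                          
       [ ] helpers.css                                         
       [ ] client.md                                           
                                                               
                                                               
                                                               
                                                               
                                                               
                                                               
                                                               
                                                               
                                                               
                                                               
                                                               
                                                               


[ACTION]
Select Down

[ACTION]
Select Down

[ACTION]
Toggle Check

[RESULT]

 [-] workspace/                                                
   [ ] tsconfig.json                                           
>  [x] main.ts                                                 
   [-] core/                                                   
     [-] templates/                                            
       [ ] index.yaml                                          
       [x] cache.rs                                            
     [ ] helpers.yaml                                          
     [ ] templates/                                            
       [ ] worker.txt                                          
       [ ] helpers.css                                         
       [ ] client.md                                           
                                                               
                                                               
                                                               
                                                               
                                                               
                                                               
                                                               
                                                               
                                                               
                                                               
                                                               
                                                               


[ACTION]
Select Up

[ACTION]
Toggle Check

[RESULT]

 [-] workspace/                                                
>  [x] tsconfig.json                                           
   [x] main.ts                                                 
   [-] core/                                                   
     [-] templates/                                            
       [ ] index.yaml                                          
       [x] cache.rs                                            
     [ ] helpers.yaml                                          
     [ ] templates/                                            
       [ ] worker.txt                                          
       [ ] helpers.css                                         
       [ ] client.md                                           
                                                               
                                                               
                                                               
                                                               
                                                               
                                                               
                                                               
                                                               
                                                               
                                                               
                                                               
                                                               


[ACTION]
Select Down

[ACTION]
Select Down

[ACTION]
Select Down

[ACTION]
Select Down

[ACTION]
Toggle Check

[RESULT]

 [-] workspace/                                                
   [x] tsconfig.json                                           
   [x] main.ts                                                 
   [-] core/                                                   
     [x] templates/                                            
>      [x] index.yaml                                          
       [x] cache.rs                                            
     [ ] helpers.yaml                                          
     [ ] templates/                                            
       [ ] worker.txt                                          
       [ ] helpers.css                                         
       [ ] client.md                                           
                                                               
                                                               
                                                               
                                                               
                                                               
                                                               
                                                               
                                                               
                                                               
                                                               
                                                               
                                                               


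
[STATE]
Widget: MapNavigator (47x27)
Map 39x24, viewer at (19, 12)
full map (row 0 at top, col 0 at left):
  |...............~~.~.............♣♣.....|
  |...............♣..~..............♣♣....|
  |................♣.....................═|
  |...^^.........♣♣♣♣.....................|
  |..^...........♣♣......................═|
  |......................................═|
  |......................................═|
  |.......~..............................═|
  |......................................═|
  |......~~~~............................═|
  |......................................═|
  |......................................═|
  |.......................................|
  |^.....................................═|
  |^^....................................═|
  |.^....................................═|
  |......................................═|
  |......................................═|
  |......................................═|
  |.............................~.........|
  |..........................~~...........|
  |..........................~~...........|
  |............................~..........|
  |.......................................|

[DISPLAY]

                                               
    ...............~~.~.............♣♣.....    
    ...............♣..~..............♣♣....    
    ................♣.....................═    
    ...^^.........♣♣♣♣.....................    
    ..^...........♣♣......................═    
    ......................................═    
    ......................................═    
    .......~..............................═    
    ......................................═    
    ......~~~~............................═    
    ......................................═    
    ......................................═    
    ...................@...................    
    ^.....................................═    
    ^^....................................═    
    .^....................................═    
    ......................................═    
    ......................................═    
    ......................................═    
    .............................~.........    
    ..........................~~...........    
    ..........................~~...........    
    ............................~..........    
    .......................................    
                                               
                                               


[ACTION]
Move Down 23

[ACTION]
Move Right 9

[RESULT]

.................................═             
.................................═             
..................................             
.................................═             
.................................═             
.................................═             
.................................═             
.................................═             
.................................═             
........................~.........             
.....................~~...........             
.....................~~...........             
.......................~..........             
.......................@..........             
                                               
                                               
                                               
                                               
                                               
                                               
                                               
                                               
                                               
                                               
                                               
                                               
                                               


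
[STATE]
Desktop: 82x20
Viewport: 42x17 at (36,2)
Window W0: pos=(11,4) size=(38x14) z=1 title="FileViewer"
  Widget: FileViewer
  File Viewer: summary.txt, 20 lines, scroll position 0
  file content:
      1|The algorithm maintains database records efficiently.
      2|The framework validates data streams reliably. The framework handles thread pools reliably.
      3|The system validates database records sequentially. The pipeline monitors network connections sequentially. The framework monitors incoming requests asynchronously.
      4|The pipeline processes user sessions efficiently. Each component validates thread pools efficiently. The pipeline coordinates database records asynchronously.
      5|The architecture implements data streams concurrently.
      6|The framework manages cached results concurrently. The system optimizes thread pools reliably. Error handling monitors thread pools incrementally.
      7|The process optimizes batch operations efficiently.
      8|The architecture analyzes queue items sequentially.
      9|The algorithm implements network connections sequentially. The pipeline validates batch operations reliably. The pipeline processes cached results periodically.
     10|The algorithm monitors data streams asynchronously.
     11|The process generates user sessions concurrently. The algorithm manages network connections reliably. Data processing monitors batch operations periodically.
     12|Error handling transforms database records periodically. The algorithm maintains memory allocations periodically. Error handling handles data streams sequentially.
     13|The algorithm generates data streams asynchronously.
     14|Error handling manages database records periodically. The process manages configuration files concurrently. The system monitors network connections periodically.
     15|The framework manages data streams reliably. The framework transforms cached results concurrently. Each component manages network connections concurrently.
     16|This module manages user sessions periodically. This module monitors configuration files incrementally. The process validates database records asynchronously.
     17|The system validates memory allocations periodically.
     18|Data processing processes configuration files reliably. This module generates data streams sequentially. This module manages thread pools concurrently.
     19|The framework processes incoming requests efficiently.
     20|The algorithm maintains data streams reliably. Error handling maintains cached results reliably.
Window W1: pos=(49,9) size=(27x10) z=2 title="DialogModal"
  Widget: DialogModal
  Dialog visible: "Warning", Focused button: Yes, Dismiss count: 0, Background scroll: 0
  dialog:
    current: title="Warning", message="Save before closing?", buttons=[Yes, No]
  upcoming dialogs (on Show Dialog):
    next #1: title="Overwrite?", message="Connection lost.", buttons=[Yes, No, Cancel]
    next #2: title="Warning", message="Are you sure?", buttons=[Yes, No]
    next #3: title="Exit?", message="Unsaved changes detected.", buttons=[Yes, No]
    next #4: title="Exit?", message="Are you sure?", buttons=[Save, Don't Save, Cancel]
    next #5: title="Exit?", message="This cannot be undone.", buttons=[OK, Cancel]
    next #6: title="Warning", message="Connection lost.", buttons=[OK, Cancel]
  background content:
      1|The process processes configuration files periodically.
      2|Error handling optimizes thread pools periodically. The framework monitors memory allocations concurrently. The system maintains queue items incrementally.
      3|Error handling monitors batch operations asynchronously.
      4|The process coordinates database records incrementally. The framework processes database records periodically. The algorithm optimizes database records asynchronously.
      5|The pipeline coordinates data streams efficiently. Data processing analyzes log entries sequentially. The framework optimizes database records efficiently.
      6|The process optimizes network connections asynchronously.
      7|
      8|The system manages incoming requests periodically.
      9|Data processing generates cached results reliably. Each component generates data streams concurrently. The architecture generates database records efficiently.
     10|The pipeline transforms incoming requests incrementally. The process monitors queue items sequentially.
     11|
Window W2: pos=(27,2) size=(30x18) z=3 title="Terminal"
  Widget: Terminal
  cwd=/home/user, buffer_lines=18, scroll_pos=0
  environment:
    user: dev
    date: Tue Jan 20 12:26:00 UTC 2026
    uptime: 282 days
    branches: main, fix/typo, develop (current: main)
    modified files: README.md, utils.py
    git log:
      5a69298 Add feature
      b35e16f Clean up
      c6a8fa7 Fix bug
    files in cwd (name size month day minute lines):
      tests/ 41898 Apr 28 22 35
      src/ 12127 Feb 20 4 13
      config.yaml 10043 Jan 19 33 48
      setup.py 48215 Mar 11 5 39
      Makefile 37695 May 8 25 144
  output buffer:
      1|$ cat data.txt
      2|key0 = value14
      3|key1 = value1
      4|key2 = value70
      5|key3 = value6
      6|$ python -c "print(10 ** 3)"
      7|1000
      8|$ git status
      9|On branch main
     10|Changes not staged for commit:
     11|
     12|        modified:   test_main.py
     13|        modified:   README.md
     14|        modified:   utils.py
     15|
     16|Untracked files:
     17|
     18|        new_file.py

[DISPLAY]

━━━━━━━━━━━━━━━━━━━━┓                     
l                   ┃                     
────────────────────┨                     
ta.txt              ┃                     
alue14              ┃                     
alue1               ┃                     
alue70              ┃                     
alue6               ┃━━━━━━━━━━━━━━━━━━┓  
 -c "print(10 ** 3)"┃Modal             ┃  
                    ┃──────────────────┨  
atus                ┃───────────────┐on┃  
h main              ┃  Warning      │s ┃  
not staged for commi┃ before closing│ b┃  
                    ┃ [Yes]  No     │ d┃  
modified:   test_mai┃───────────────┘s ┃  
modified:   README.m┃cess optimizes net┃  
modified:   utils.py┃━━━━━━━━━━━━━━━━━━┛  


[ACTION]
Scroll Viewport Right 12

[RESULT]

━━━━━━━━━━━━━━━━┓                         
                ┃                         
────────────────┨                         
xt              ┃                         
14              ┃                         
1               ┃                         
70              ┃                         
6               ┃━━━━━━━━━━━━━━━━━━┓      
"print(10 ** 3)"┃Modal             ┃      
                ┃──────────────────┨      
                ┃───────────────┐on┃      
in              ┃  Warning      │s ┃      
staged for commi┃ before closing│ b┃      
                ┃ [Yes]  No     │ d┃      
fied:   test_mai┃───────────────┘s ┃      
fied:   README.m┃cess optimizes net┃      
fied:   utils.py┃━━━━━━━━━━━━━━━━━━┛      


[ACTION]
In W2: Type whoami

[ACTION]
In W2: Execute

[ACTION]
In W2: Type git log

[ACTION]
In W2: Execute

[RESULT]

━━━━━━━━━━━━━━━━┓                         
                ┃                         
────────────────┨                         
fied:   test_mai┃                         
fied:   README.m┃                         
fied:   utils.py┃                         
                ┃                         
les:            ┃━━━━━━━━━━━━━━━━━━┓      
                ┃Modal             ┃      
file.py         ┃──────────────────┨      
                ┃───────────────┐on┃      
                ┃  Warning      │s ┃      
                ┃ before closing│ b┃      
feature         ┃ [Yes]  No     │ d┃      
n up            ┃───────────────┘s ┃      
bug             ┃cess optimizes net┃      
                ┃━━━━━━━━━━━━━━━━━━┛      


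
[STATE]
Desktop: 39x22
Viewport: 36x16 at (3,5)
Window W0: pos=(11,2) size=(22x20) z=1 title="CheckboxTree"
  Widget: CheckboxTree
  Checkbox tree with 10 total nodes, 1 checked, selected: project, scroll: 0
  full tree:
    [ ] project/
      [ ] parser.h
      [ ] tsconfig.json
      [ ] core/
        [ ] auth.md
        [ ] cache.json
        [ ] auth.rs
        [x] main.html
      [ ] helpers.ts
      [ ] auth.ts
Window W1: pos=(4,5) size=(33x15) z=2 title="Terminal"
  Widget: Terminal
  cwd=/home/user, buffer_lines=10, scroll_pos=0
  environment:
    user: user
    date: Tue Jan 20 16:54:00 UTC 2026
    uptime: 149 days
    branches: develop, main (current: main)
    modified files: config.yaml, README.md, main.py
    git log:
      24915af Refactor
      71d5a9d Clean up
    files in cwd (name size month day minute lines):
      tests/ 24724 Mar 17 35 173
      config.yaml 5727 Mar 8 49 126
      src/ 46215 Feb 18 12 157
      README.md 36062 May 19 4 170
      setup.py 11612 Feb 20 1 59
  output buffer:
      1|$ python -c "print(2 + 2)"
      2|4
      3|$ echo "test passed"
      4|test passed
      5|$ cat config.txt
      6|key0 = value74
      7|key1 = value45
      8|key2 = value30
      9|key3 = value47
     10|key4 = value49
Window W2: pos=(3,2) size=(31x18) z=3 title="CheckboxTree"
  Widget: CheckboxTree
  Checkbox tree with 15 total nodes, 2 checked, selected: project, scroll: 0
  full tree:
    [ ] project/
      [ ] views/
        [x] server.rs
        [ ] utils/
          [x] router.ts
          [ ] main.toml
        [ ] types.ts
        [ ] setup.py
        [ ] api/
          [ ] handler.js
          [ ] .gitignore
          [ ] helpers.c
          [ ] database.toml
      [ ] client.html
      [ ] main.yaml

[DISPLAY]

┃>[-] project/                ┃━━┓  
┃   [-] views/                ┃  ┃  
┃     [x] server.rs           ┃──┨  
┃     [-] utils/              ┃  ┃  
┃       [x] router.ts         ┃  ┃  
┃       [ ] main.toml         ┃  ┃  
┃     [ ] types.ts            ┃  ┃  
┃     [ ] setup.py            ┃  ┃  
┃     [ ] api/                ┃  ┃  
┃       [ ] handler.js        ┃  ┃  
┃       [ ] .gitignore        ┃  ┃  
┃       [ ] helpers.c         ┃  ┃  
┃       [ ] database.toml     ┃  ┃  
┃   [ ] client.html           ┃  ┃  
┗━━━━━━━━━━━━━━━━━━━━━━━━━━━━━┛━━┛  
        ┃                    ┃      


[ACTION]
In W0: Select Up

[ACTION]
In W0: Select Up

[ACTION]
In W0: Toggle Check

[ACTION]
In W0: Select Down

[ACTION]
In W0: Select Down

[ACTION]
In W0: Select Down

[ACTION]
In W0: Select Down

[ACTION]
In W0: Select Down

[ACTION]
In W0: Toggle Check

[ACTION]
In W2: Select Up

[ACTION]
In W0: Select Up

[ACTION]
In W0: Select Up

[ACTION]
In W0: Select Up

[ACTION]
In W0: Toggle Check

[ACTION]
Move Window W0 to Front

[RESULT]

┃>[-] pr┃ [-] project/       ┃┃━━┓  
┃   [-] ┃   [x] parser.h     ┃┃  ┃  
┃     [x┃>  [ ] tsconfig.json┃┃──┨  
┃     [-┃   [-] core/        ┃┃  ┃  
┃       ┃     [x] auth.md    ┃┃  ┃  
┃       ┃     [ ] cache.json ┃┃  ┃  
┃     [ ┃     [x] auth.rs    ┃┃  ┃  
┃     [ ┃     [x] main.html  ┃┃  ┃  
┃     [ ┃   [x] helpers.ts   ┃┃  ┃  
┃       ┃   [x] auth.ts      ┃┃  ┃  
┃       ┃                    ┃┃  ┃  
┃       ┃                    ┃┃  ┃  
┃       ┃                    ┃┃  ┃  
┃   [ ] ┃                    ┃┃  ┃  
┗━━━━━━━┃                    ┃┛━━┛  
        ┃                    ┃      


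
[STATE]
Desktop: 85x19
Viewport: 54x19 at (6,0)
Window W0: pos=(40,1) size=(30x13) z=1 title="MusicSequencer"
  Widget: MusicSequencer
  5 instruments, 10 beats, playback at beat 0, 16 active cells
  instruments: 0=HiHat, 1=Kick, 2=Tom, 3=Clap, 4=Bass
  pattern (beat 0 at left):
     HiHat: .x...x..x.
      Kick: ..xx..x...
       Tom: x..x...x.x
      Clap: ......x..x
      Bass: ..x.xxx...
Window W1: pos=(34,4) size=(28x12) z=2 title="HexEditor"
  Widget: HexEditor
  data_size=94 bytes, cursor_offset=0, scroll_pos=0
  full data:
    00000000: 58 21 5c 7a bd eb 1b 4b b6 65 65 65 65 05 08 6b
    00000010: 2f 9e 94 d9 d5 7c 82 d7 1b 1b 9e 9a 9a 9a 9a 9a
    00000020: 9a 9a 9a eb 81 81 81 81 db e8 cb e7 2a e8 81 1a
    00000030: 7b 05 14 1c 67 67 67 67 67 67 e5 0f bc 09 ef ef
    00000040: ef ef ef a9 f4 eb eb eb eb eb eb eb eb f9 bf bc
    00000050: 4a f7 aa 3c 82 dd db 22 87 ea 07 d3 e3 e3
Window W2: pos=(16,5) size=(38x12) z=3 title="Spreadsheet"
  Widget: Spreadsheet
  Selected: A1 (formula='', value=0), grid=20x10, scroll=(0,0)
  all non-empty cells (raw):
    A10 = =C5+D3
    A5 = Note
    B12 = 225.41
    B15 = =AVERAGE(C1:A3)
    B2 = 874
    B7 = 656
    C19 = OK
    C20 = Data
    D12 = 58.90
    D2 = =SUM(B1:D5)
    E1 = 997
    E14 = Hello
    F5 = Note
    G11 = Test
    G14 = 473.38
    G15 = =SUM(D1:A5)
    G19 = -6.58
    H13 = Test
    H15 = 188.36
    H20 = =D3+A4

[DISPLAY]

                                                      
                                  ┏━━━━━━━━━━━━━━━━━━━
                                  ┃ MusicSequencer    
                                  ┠───────────────────
                            ┏━━━━━━━━━━━━━━━━━━━━━━━━━
          ┏━━━━━━━━━━━━━━━━━━━━━━━━━━━━━━━━━━━━┓      
          ┃ Spreadsheet                        ┃──────
          ┠────────────────────────────────────┨7a bd 
          ┃A1:                                 ┃d9 d5 
          ┃       A       B       C       D    ┃eb 81 
          ┃------------------------------------┃1c 67 
          ┃  1      [0]       0       0       0┃a9 f4 
          ┃  2        0     874       0#CIRC!  ┃3c 82 
          ┃  3        0       0       0       0┃      
          ┃  4        0       0       0       0┃      
          ┃  5 Note           0       0       0┃━━━━━━
          ┗━━━━━━━━━━━━━━━━━━━━━━━━━━━━━━━━━━━━┛      
                                                      
                                                      


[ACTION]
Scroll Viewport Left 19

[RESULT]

                                                      
                                        ┏━━━━━━━━━━━━━
                                        ┃ MusicSequenc
                                        ┠─────────────
                                  ┏━━━━━━━━━━━━━━━━━━━
                ┏━━━━━━━━━━━━━━━━━━━━━━━━━━━━━━━━━━━━┓
                ┃ Spreadsheet                        ┃
                ┠────────────────────────────────────┨
                ┃A1:                                 ┃
                ┃       A       B       C       D    ┃
                ┃------------------------------------┃
                ┃  1      [0]       0       0       0┃
                ┃  2        0     874       0#CIRC!  ┃
                ┃  3        0       0       0       0┃
                ┃  4        0       0       0       0┃
                ┃  5 Note           0       0       0┃
                ┗━━━━━━━━━━━━━━━━━━━━━━━━━━━━━━━━━━━━┛
                                                      
                                                      


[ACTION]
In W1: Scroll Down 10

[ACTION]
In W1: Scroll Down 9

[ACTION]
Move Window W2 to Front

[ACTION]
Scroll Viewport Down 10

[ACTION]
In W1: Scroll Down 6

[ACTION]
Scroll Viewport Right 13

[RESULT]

                                                      
                           ┏━━━━━━━━━━━━━━━━━━━━━━━━━━
                           ┃ MusicSequencer           
                           ┠──────────────────────────
                     ┏━━━━━━━━━━━━━━━━━━━━━━━━━━┓     
   ┏━━━━━━━━━━━━━━━━━━━━━━━━━━━━━━━━━━━━┓       ┃     
   ┃ Spreadsheet                        ┃───────┨     
   ┠────────────────────────────────────┨3c 82 d┃     
   ┃A1:                                 ┃       ┃     
   ┃       A       B       C       D    ┃       ┃     
   ┃------------------------------------┃       ┃     
   ┃  1      [0]       0       0       0┃       ┃     
   ┃  2        0     874       0#CIRC!  ┃       ┃     
   ┃  3        0       0       0       0┃       ┃━━━━━
   ┃  4        0       0       0       0┃       ┃     
   ┃  5 Note           0       0       0┃━━━━━━━┛     
   ┗━━━━━━━━━━━━━━━━━━━━━━━━━━━━━━━━━━━━┛             
                                                      
                                                      


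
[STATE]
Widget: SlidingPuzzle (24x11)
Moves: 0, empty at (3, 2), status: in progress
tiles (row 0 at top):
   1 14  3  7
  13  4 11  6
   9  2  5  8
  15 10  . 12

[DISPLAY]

┌────┬────┬────┬────┐   
│  1 │ 14 │  3 │  7 │   
├────┼────┼────┼────┤   
│ 13 │  4 │ 11 │  6 │   
├────┼────┼────┼────┤   
│  9 │  2 │  5 │  8 │   
├────┼────┼────┼────┤   
│ 15 │ 10 │    │ 12 │   
└────┴────┴────┴────┘   
Moves: 0                
                        


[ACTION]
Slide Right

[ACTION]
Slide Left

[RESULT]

┌────┬────┬────┬────┐   
│  1 │ 14 │  3 │  7 │   
├────┼────┼────┼────┤   
│ 13 │  4 │ 11 │  6 │   
├────┼────┼────┼────┤   
│  9 │  2 │  5 │  8 │   
├────┼────┼────┼────┤   
│ 15 │ 10 │    │ 12 │   
└────┴────┴────┴────┘   
Moves: 2                
                        


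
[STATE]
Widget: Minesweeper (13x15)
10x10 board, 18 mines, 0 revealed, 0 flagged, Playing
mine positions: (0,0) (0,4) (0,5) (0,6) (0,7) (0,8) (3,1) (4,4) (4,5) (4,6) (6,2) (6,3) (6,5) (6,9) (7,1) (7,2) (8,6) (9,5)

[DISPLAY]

■■■■■■■■■■   
■■■■■■■■■■   
■■■■■■■■■■   
■■■■■■■■■■   
■■■■■■■■■■   
■■■■■■■■■■   
■■■■■■■■■■   
■■■■■■■■■■   
■■■■■■■■■■   
■■■■■■■■■■   
             
             
             
             
             


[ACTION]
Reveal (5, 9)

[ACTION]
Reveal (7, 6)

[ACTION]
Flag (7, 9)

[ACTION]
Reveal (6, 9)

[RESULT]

✹■■■✹✹✹✹✹■   
■■■■■■■■■■   
■■■■■■■■■■   
■✹■■■■■■■■   
■■■■✹✹✹■■■   
■■■■■■■■■1   
■■✹✹■✹■■■✹   
■✹✹■■■2■■⚑   
■■■■■■✹■■■   
■■■■■✹■■■■   
             
             
             
             
             


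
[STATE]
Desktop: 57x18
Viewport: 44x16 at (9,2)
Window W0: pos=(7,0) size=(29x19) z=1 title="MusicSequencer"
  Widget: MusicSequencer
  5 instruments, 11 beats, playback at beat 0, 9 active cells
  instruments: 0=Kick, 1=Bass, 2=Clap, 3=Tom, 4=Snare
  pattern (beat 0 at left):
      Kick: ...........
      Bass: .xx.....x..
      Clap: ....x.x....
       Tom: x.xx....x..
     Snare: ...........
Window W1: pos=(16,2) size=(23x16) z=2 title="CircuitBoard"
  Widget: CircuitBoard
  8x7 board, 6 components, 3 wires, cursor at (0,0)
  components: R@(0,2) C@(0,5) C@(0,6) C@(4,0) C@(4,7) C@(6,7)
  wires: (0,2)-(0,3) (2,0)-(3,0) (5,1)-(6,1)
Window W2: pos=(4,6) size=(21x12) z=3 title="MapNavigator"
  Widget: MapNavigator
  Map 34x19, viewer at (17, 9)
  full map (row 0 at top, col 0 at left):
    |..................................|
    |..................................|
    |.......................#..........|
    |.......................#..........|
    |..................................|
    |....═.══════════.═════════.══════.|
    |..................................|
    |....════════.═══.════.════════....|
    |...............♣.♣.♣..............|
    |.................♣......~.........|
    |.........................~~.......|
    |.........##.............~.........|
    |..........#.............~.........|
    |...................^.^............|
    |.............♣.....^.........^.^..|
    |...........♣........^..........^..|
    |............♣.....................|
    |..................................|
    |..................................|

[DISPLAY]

───────┏━━━━━━━━━━━━━━━━━━━━━┓              
     ▼1┃ CircuitBoard        ┃              
 Kick··┠─────────────────────┨              
 Bass·█┃   0 1 2 3 4 5 6 7   ┃              
━━━━━━━━━━━━━━━┓    R ─ ·    ┃              
Navigator      ┃             ┃              
───────────────┨             ┃              
════.═════════.┃             ┃              
...............┃             ┃              
.═══.════.═════┃             ┃              
...♣.♣.♣.......┃             ┃              
.....@......~..┃             ┃              
.............~~┃             ┃              
............~..┃             ┃              
............~..┃·            ┃              
━━━━━━━━━━━━━━━┛━━━━━━━━━━━━━┛              


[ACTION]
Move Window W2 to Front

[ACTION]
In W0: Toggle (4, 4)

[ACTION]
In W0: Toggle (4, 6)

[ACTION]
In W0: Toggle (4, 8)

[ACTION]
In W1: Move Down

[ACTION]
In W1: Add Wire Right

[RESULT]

───────┏━━━━━━━━━━━━━━━━━━━━━┓              
     ▼1┃ CircuitBoard        ┃              
 Kick··┠─────────────────────┨              
 Bass·█┃   0 1 2 3 4 5 6 7   ┃              
━━━━━━━━━━━━━━━┓    R ─ ·    ┃              
Navigator      ┃             ┃              
───────────────┨·            ┃              
════.═════════.┃             ┃              
...............┃             ┃              
.═══.════.═════┃             ┃              
...♣.♣.♣.......┃             ┃              
.....@......~..┃             ┃              
.............~~┃             ┃              
............~..┃             ┃              
............~..┃·            ┃              
━━━━━━━━━━━━━━━┛━━━━━━━━━━━━━┛              
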